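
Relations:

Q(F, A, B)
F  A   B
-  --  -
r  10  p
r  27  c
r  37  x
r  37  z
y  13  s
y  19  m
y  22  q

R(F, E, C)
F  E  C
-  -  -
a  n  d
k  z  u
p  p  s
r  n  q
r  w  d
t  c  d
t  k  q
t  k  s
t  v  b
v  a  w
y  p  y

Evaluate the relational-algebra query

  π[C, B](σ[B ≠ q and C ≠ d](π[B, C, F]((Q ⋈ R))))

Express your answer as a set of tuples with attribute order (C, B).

Joining Q and R on F yields {(r, 10, p, n, q), (r, 10, p, w, d), (r, 27, c, n, q), (r, 27, c, w, d), (r, 37, x, n, q), (r, 37, x, w, d), (r, 37, z, n, q), (r, 37, z, w, d), (y, 13, s, p, y), (y, 19, m, p, y), (y, 22, q, p, y)}.
π[B, C, F]: project onto (B, C, F) → {(c, d, r), (c, q, r), (m, y, y), (p, d, r), (p, q, r), (q, y, y), (s, y, y), (x, d, r), (x, q, r), (z, d, r), (z, q, r)}
Selection B ≠ q and C ≠ d: {(c, q, r), (m, y, y), (p, q, r), (s, y, y), (x, q, r), (z, q, r)}
π[C, B]: project onto (C, B) → {(q, c), (q, p), (q, x), (q, z), (y, m), (y, s)}

{(q, c), (q, p), (q, x), (q, z), (y, m), (y, s)}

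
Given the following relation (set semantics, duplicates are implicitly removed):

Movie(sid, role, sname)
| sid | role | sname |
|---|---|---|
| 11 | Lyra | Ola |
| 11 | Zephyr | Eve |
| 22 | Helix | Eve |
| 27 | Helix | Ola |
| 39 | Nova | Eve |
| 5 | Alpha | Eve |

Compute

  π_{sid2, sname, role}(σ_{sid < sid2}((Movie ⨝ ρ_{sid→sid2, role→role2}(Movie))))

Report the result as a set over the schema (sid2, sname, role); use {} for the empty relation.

{(11, Eve, Alpha), (22, Eve, Alpha), (22, Eve, Zephyr), (27, Ola, Lyra), (39, Eve, Alpha), (39, Eve, Helix), (39, Eve, Zephyr)}

ρ[sid→sid2, role→role2]: schema becomes (sid2, role2, sname); tuples unchanged.
Joining Movie and ρ_{sid→sid2, role→role2}(Movie) on sname yields {(11, Lyra, Ola, 11, Lyra), (11, Lyra, Ola, 27, Helix), (11, Zephyr, Eve, 11, Zephyr), (11, Zephyr, Eve, 22, Helix), (11, Zephyr, Eve, 39, Nova), (11, Zephyr, Eve, 5, Alpha), (22, Helix, Eve, 11, Zephyr), (22, Helix, Eve, 22, Helix), (22, Helix, Eve, 39, Nova), (22, Helix, Eve, 5, Alpha), (27, Helix, Ola, 11, Lyra), (27, Helix, Ola, 27, Helix), (39, Nova, Eve, 11, Zephyr), (39, Nova, Eve, 22, Helix), (39, Nova, Eve, 39, Nova), (39, Nova, Eve, 5, Alpha), (5, Alpha, Eve, 11, Zephyr), (5, Alpha, Eve, 22, Helix), (5, Alpha, Eve, 39, Nova), (5, Alpha, Eve, 5, Alpha)}.
Apply σ_{sid < sid2}; surviving tuples: {(11, Lyra, Ola, 27, Helix), (11, Zephyr, Eve, 22, Helix), (11, Zephyr, Eve, 39, Nova), (22, Helix, Eve, 39, Nova), (5, Alpha, Eve, 11, Zephyr), (5, Alpha, Eve, 22, Helix), (5, Alpha, Eve, 39, Nova)}
Projecting to sid2, sname, role: {(11, Eve, Alpha), (22, Eve, Alpha), (22, Eve, Zephyr), (27, Ola, Lyra), (39, Eve, Alpha), (39, Eve, Helix), (39, Eve, Zephyr)}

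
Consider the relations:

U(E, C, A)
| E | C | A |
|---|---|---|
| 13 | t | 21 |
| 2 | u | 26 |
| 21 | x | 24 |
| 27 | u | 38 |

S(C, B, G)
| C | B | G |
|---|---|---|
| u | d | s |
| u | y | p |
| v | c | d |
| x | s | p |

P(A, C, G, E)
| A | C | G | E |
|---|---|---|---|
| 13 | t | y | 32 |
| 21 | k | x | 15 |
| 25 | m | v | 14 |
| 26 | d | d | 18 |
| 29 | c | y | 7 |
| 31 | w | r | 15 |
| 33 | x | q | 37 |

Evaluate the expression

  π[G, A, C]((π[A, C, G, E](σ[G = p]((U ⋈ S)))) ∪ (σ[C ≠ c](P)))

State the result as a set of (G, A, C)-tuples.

U ⋈ S (natural join on C): {(2, u, 26, d, s), (2, u, 26, y, p), (21, x, 24, s, p), (27, u, 38, d, s), (27, u, 38, y, p)}
σ[G = p]: keep tuples satisfying G = p → {(2, u, 26, y, p), (21, x, 24, s, p), (27, u, 38, y, p)}
Projecting to A, C, G, E: {(24, x, p, 21), (26, u, p, 2), (38, u, p, 27)}
σ[C ≠ c]: keep tuples satisfying C ≠ c → {(13, t, y, 32), (21, k, x, 15), (25, m, v, 14), (26, d, d, 18), (31, w, r, 15), (33, x, q, 37)}
Union: {(24, x, p, 21), (26, u, p, 2), (38, u, p, 27)} with {(13, t, y, 32), (21, k, x, 15), (25, m, v, 14), (26, d, d, 18), (31, w, r, 15), (33, x, q, 37)} → {(13, t, y, 32), (21, k, x, 15), (24, x, p, 21), (25, m, v, 14), (26, d, d, 18), (26, u, p, 2), (31, w, r, 15), (33, x, q, 37), (38, u, p, 27)}
Projecting to G, A, C: {(d, 26, d), (p, 24, x), (p, 26, u), (p, 38, u), (q, 33, x), (r, 31, w), (v, 25, m), (x, 21, k), (y, 13, t)}

{(d, 26, d), (p, 24, x), (p, 26, u), (p, 38, u), (q, 33, x), (r, 31, w), (v, 25, m), (x, 21, k), (y, 13, t)}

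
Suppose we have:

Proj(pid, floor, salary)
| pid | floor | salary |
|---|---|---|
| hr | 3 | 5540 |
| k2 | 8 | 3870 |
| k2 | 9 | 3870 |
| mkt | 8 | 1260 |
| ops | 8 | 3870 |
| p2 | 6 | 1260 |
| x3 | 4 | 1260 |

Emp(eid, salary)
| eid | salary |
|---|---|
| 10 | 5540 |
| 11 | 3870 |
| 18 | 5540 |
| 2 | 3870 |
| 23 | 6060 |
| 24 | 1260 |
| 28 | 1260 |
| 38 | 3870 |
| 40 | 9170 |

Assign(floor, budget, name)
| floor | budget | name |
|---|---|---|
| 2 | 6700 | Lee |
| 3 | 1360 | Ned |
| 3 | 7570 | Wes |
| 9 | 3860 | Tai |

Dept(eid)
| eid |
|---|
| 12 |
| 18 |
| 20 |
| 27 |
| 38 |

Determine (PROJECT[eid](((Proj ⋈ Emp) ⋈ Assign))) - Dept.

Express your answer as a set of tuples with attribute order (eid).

{10, 11, 2}

Proj ⋈ Emp (natural join on salary): {(hr, 3, 5540, 10), (hr, 3, 5540, 18), (k2, 8, 3870, 11), (k2, 8, 3870, 2), (k2, 8, 3870, 38), (k2, 9, 3870, 11), (k2, 9, 3870, 2), (k2, 9, 3870, 38), (mkt, 8, 1260, 24), (mkt, 8, 1260, 28), (ops, 8, 3870, 11), (ops, 8, 3870, 2), (ops, 8, 3870, 38), (p2, 6, 1260, 24), (p2, 6, 1260, 28), (x3, 4, 1260, 24), (x3, 4, 1260, 28)}
(Proj ⋈ Emp) ⋈ Assign (natural join on floor): {(hr, 3, 5540, 10, 1360, Ned), (hr, 3, 5540, 10, 7570, Wes), (hr, 3, 5540, 18, 1360, Ned), (hr, 3, 5540, 18, 7570, Wes), (k2, 9, 3870, 11, 3860, Tai), (k2, 9, 3870, 2, 3860, Tai), (k2, 9, 3870, 38, 3860, Tai)}
π_{eid} gives {10, 11, 18, 2, 38} (2 duplicate(s) eliminated).
Difference: {10, 11, 18, 2, 38} with {12, 18, 20, 27, 38} → {10, 11, 2}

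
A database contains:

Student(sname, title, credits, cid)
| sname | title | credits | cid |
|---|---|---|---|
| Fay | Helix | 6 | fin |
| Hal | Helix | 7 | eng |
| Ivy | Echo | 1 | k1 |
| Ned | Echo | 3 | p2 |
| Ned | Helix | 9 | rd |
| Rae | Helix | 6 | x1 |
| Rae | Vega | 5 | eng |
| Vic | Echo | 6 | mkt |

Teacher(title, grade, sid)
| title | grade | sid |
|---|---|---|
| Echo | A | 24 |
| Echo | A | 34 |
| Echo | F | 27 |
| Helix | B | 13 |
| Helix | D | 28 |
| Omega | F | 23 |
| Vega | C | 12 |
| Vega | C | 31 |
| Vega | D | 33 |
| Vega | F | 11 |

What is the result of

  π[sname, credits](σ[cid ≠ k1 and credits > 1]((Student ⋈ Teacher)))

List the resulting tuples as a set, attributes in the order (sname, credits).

{(Fay, 6), (Hal, 7), (Ned, 3), (Ned, 9), (Rae, 5), (Rae, 6), (Vic, 6)}

Natural join on title: {(Fay, Helix, 6, fin, B, 13), (Fay, Helix, 6, fin, D, 28), (Hal, Helix, 7, eng, B, 13), (Hal, Helix, 7, eng, D, 28), (Ivy, Echo, 1, k1, A, 24), (Ivy, Echo, 1, k1, A, 34), (Ivy, Echo, 1, k1, F, 27), (Ned, Echo, 3, p2, A, 24), (Ned, Echo, 3, p2, A, 34), (Ned, Echo, 3, p2, F, 27), (Ned, Helix, 9, rd, B, 13), (Ned, Helix, 9, rd, D, 28), (Rae, Helix, 6, x1, B, 13), (Rae, Helix, 6, x1, D, 28), (Rae, Vega, 5, eng, C, 12), (Rae, Vega, 5, eng, C, 31), (Rae, Vega, 5, eng, D, 33), (Rae, Vega, 5, eng, F, 11), (Vic, Echo, 6, mkt, A, 24), (Vic, Echo, 6, mkt, A, 34), (Vic, Echo, 6, mkt, F, 27)}
σ[cid ≠ k1 and credits > 1]: keep tuples satisfying cid ≠ k1 and credits > 1 → {(Fay, Helix, 6, fin, B, 13), (Fay, Helix, 6, fin, D, 28), (Hal, Helix, 7, eng, B, 13), (Hal, Helix, 7, eng, D, 28), (Ned, Echo, 3, p2, A, 24), (Ned, Echo, 3, p2, A, 34), (Ned, Echo, 3, p2, F, 27), (Ned, Helix, 9, rd, B, 13), (Ned, Helix, 9, rd, D, 28), (Rae, Helix, 6, x1, B, 13), (Rae, Helix, 6, x1, D, 28), (Rae, Vega, 5, eng, C, 12), (Rae, Vega, 5, eng, C, 31), (Rae, Vega, 5, eng, D, 33), (Rae, Vega, 5, eng, F, 11), (Vic, Echo, 6, mkt, A, 24), (Vic, Echo, 6, mkt, A, 34), (Vic, Echo, 6, mkt, F, 27)}
π[sname, credits]: project onto (sname, credits) (11 duplicate(s) eliminated) → {(Fay, 6), (Hal, 7), (Ned, 3), (Ned, 9), (Rae, 5), (Rae, 6), (Vic, 6)}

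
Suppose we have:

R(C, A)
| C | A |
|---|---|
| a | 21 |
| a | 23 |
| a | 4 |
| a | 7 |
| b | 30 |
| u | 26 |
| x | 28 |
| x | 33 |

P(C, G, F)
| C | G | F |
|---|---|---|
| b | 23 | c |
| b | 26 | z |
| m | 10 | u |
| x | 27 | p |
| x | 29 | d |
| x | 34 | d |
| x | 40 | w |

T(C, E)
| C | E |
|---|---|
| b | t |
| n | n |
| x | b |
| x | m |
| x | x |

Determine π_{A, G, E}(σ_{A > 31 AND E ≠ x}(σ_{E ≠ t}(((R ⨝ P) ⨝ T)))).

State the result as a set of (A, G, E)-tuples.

{(33, 27, b), (33, 27, m), (33, 29, b), (33, 29, m), (33, 34, b), (33, 34, m), (33, 40, b), (33, 40, m)}

R ⋈ P (natural join on C): {(b, 30, 23, c), (b, 30, 26, z), (x, 28, 27, p), (x, 28, 29, d), (x, 28, 34, d), (x, 28, 40, w), (x, 33, 27, p), (x, 33, 29, d), (x, 33, 34, d), (x, 33, 40, w)}
(R ⨝ P) ⋈ T (natural join on C): {(b, 30, 23, c, t), (b, 30, 26, z, t), (x, 28, 27, p, b), (x, 28, 27, p, m), (x, 28, 27, p, x), (x, 28, 29, d, b), (x, 28, 29, d, m), (x, 28, 29, d, x), (x, 28, 34, d, b), (x, 28, 34, d, m), (x, 28, 34, d, x), (x, 28, 40, w, b), (x, 28, 40, w, m), (x, 28, 40, w, x), (x, 33, 27, p, b), (x, 33, 27, p, m), (x, 33, 27, p, x), (x, 33, 29, d, b), (x, 33, 29, d, m), (x, 33, 29, d, x), (x, 33, 34, d, b), (x, 33, 34, d, m), (x, 33, 34, d, x), (x, 33, 40, w, b), (x, 33, 40, w, m), (x, 33, 40, w, x)}
Selection E ≠ t: {(x, 28, 27, p, b), (x, 28, 27, p, m), (x, 28, 27, p, x), (x, 28, 29, d, b), (x, 28, 29, d, m), (x, 28, 29, d, x), (x, 28, 34, d, b), (x, 28, 34, d, m), (x, 28, 34, d, x), (x, 28, 40, w, b), (x, 28, 40, w, m), (x, 28, 40, w, x), (x, 33, 27, p, b), (x, 33, 27, p, m), (x, 33, 27, p, x), (x, 33, 29, d, b), (x, 33, 29, d, m), (x, 33, 29, d, x), (x, 33, 34, d, b), (x, 33, 34, d, m), (x, 33, 34, d, x), (x, 33, 40, w, b), (x, 33, 40, w, m), (x, 33, 40, w, x)}
Selection A > 31 AND E ≠ x: {(x, 33, 27, p, b), (x, 33, 27, p, m), (x, 33, 29, d, b), (x, 33, 29, d, m), (x, 33, 34, d, b), (x, 33, 34, d, m), (x, 33, 40, w, b), (x, 33, 40, w, m)}
Projecting to A, G, E: {(33, 27, b), (33, 27, m), (33, 29, b), (33, 29, m), (33, 34, b), (33, 34, m), (33, 40, b), (33, 40, m)}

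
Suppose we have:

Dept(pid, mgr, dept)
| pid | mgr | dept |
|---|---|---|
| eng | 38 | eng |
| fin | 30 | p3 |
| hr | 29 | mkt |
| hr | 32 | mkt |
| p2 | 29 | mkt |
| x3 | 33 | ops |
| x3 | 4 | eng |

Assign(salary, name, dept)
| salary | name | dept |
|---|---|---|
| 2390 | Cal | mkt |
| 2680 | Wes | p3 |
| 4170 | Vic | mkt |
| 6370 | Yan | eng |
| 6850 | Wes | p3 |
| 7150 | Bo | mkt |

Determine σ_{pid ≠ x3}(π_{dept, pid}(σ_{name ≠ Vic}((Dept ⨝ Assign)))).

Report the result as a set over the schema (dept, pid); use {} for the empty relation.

Dept ⋈ Assign (natural join on dept): {(eng, 38, eng, 6370, Yan), (fin, 30, p3, 2680, Wes), (fin, 30, p3, 6850, Wes), (hr, 29, mkt, 2390, Cal), (hr, 29, mkt, 4170, Vic), (hr, 29, mkt, 7150, Bo), (hr, 32, mkt, 2390, Cal), (hr, 32, mkt, 4170, Vic), (hr, 32, mkt, 7150, Bo), (p2, 29, mkt, 2390, Cal), (p2, 29, mkt, 4170, Vic), (p2, 29, mkt, 7150, Bo), (x3, 4, eng, 6370, Yan)}
Selection name ≠ Vic: {(eng, 38, eng, 6370, Yan), (fin, 30, p3, 2680, Wes), (fin, 30, p3, 6850, Wes), (hr, 29, mkt, 2390, Cal), (hr, 29, mkt, 7150, Bo), (hr, 32, mkt, 2390, Cal), (hr, 32, mkt, 7150, Bo), (p2, 29, mkt, 2390, Cal), (p2, 29, mkt, 7150, Bo), (x3, 4, eng, 6370, Yan)}
Keep only column(s) dept, pid (5 duplicate(s) eliminated): {(eng, eng), (eng, x3), (mkt, hr), (mkt, p2), (p3, fin)}
Selection pid ≠ x3: {(eng, eng), (mkt, hr), (mkt, p2), (p3, fin)}

{(eng, eng), (mkt, hr), (mkt, p2), (p3, fin)}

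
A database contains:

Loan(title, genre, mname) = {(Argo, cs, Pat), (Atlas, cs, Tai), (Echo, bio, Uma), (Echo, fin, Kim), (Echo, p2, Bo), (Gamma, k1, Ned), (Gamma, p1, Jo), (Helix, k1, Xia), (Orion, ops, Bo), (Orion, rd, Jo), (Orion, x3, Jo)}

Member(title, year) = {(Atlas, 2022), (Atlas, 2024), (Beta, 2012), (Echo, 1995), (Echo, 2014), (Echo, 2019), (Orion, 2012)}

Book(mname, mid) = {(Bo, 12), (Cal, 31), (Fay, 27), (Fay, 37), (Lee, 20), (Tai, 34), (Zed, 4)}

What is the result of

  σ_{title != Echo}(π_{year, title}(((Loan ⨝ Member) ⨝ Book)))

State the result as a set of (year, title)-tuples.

Joining Loan and Member on title yields {(Atlas, cs, Tai, 2022), (Atlas, cs, Tai, 2024), (Echo, bio, Uma, 1995), (Echo, bio, Uma, 2014), (Echo, bio, Uma, 2019), (Echo, fin, Kim, 1995), (Echo, fin, Kim, 2014), (Echo, fin, Kim, 2019), (Echo, p2, Bo, 1995), (Echo, p2, Bo, 2014), (Echo, p2, Bo, 2019), (Orion, ops, Bo, 2012), (Orion, rd, Jo, 2012), (Orion, x3, Jo, 2012)}.
Joining (Loan ⨝ Member) and Book on mname yields {(Atlas, cs, Tai, 2022, 34), (Atlas, cs, Tai, 2024, 34), (Echo, p2, Bo, 1995, 12), (Echo, p2, Bo, 2014, 12), (Echo, p2, Bo, 2019, 12), (Orion, ops, Bo, 2012, 12)}.
π[year, title]: project onto (year, title) → {(1995, Echo), (2012, Orion), (2014, Echo), (2019, Echo), (2022, Atlas), (2024, Atlas)}
Apply σ_{title != Echo}; surviving tuples: {(2012, Orion), (2022, Atlas), (2024, Atlas)}

{(2012, Orion), (2022, Atlas), (2024, Atlas)}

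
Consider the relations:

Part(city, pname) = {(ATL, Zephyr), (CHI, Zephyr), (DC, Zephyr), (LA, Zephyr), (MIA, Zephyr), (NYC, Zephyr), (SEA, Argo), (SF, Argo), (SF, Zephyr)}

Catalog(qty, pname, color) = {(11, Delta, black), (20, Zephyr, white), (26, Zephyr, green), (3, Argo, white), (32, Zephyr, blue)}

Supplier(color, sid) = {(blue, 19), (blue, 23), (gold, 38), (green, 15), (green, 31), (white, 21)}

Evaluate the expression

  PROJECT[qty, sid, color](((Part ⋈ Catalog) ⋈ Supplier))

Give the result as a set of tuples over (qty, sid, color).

Natural join on pname: {(ATL, Zephyr, 20, white), (ATL, Zephyr, 26, green), (ATL, Zephyr, 32, blue), (CHI, Zephyr, 20, white), (CHI, Zephyr, 26, green), (CHI, Zephyr, 32, blue), (DC, Zephyr, 20, white), (DC, Zephyr, 26, green), (DC, Zephyr, 32, blue), (LA, Zephyr, 20, white), (LA, Zephyr, 26, green), (LA, Zephyr, 32, blue), (MIA, Zephyr, 20, white), (MIA, Zephyr, 26, green), (MIA, Zephyr, 32, blue), (NYC, Zephyr, 20, white), (NYC, Zephyr, 26, green), (NYC, Zephyr, 32, blue), (SEA, Argo, 3, white), (SF, Argo, 3, white), (SF, Zephyr, 20, white), (SF, Zephyr, 26, green), (SF, Zephyr, 32, blue)}
Natural join on color: {(ATL, Zephyr, 20, white, 21), (ATL, Zephyr, 26, green, 15), (ATL, Zephyr, 26, green, 31), (ATL, Zephyr, 32, blue, 19), (ATL, Zephyr, 32, blue, 23), (CHI, Zephyr, 20, white, 21), (CHI, Zephyr, 26, green, 15), (CHI, Zephyr, 26, green, 31), (CHI, Zephyr, 32, blue, 19), (CHI, Zephyr, 32, blue, 23), (DC, Zephyr, 20, white, 21), (DC, Zephyr, 26, green, 15), (DC, Zephyr, 26, green, 31), (DC, Zephyr, 32, blue, 19), (DC, Zephyr, 32, blue, 23), (LA, Zephyr, 20, white, 21), (LA, Zephyr, 26, green, 15), (LA, Zephyr, 26, green, 31), (LA, Zephyr, 32, blue, 19), (LA, Zephyr, 32, blue, 23), (MIA, Zephyr, 20, white, 21), (MIA, Zephyr, 26, green, 15), (MIA, Zephyr, 26, green, 31), (MIA, Zephyr, 32, blue, 19), (MIA, Zephyr, 32, blue, 23), (NYC, Zephyr, 20, white, 21), (NYC, Zephyr, 26, green, 15), (NYC, Zephyr, 26, green, 31), (NYC, Zephyr, 32, blue, 19), (NYC, Zephyr, 32, blue, 23), (SEA, Argo, 3, white, 21), (SF, Argo, 3, white, 21), (SF, Zephyr, 20, white, 21), (SF, Zephyr, 26, green, 15), (SF, Zephyr, 26, green, 31), (SF, Zephyr, 32, blue, 19), (SF, Zephyr, 32, blue, 23)}
Keep only column(s) qty, sid, color (31 duplicate(s) eliminated): {(20, 21, white), (26, 15, green), (26, 31, green), (3, 21, white), (32, 19, blue), (32, 23, blue)}

{(20, 21, white), (26, 15, green), (26, 31, green), (3, 21, white), (32, 19, blue), (32, 23, blue)}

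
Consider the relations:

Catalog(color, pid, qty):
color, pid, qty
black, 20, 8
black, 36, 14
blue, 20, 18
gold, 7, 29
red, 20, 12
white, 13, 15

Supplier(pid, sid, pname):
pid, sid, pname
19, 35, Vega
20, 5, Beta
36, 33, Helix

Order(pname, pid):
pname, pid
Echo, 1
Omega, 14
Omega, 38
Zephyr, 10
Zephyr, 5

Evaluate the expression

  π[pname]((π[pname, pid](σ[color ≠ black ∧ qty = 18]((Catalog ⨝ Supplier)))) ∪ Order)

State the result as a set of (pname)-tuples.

{Beta, Echo, Omega, Zephyr}

Joining Catalog and Supplier on pid yields {(black, 20, 8, 5, Beta), (black, 36, 14, 33, Helix), (blue, 20, 18, 5, Beta), (red, 20, 12, 5, Beta)}.
Apply σ_{color ≠ black ∧ qty = 18}; surviving tuples: {(blue, 20, 18, 5, Beta)}
Keep only column(s) pname, pid: {(Beta, 20)}
Set union of the two operands is {(Beta, 20), (Echo, 1), (Omega, 14), (Omega, 38), (Zephyr, 10), (Zephyr, 5)}.
Keep only column(s) pname (2 duplicate(s) eliminated): {Beta, Echo, Omega, Zephyr}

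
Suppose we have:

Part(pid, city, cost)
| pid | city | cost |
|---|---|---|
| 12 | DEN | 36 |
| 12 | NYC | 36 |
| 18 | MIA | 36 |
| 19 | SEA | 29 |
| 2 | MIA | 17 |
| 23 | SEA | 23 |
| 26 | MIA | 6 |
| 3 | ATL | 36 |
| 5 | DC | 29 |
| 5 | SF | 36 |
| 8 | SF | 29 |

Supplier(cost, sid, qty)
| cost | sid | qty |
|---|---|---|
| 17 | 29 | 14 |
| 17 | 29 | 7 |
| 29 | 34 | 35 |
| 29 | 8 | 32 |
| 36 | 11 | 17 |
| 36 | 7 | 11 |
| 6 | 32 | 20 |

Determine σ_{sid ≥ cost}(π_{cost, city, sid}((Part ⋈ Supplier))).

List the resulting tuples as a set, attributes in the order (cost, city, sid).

{(17, MIA, 29), (29, DC, 34), (29, SEA, 34), (29, SF, 34), (6, MIA, 32)}

Part ⋈ Supplier (natural join on cost): {(12, DEN, 36, 11, 17), (12, DEN, 36, 7, 11), (12, NYC, 36, 11, 17), (12, NYC, 36, 7, 11), (18, MIA, 36, 11, 17), (18, MIA, 36, 7, 11), (19, SEA, 29, 34, 35), (19, SEA, 29, 8, 32), (2, MIA, 17, 29, 14), (2, MIA, 17, 29, 7), (26, MIA, 6, 32, 20), (3, ATL, 36, 11, 17), (3, ATL, 36, 7, 11), (5, DC, 29, 34, 35), (5, DC, 29, 8, 32), (5, SF, 36, 11, 17), (5, SF, 36, 7, 11), (8, SF, 29, 34, 35), (8, SF, 29, 8, 32)}
Keep only column(s) cost, city, sid (1 duplicate(s) eliminated): {(17, MIA, 29), (29, DC, 34), (29, DC, 8), (29, SEA, 34), (29, SEA, 8), (29, SF, 34), (29, SF, 8), (36, ATL, 11), (36, ATL, 7), (36, DEN, 11), (36, DEN, 7), (36, MIA, 11), (36, MIA, 7), (36, NYC, 11), (36, NYC, 7), (36, SF, 11), (36, SF, 7), (6, MIA, 32)}
Selection sid ≥ cost: {(17, MIA, 29), (29, DC, 34), (29, SEA, 34), (29, SF, 34), (6, MIA, 32)}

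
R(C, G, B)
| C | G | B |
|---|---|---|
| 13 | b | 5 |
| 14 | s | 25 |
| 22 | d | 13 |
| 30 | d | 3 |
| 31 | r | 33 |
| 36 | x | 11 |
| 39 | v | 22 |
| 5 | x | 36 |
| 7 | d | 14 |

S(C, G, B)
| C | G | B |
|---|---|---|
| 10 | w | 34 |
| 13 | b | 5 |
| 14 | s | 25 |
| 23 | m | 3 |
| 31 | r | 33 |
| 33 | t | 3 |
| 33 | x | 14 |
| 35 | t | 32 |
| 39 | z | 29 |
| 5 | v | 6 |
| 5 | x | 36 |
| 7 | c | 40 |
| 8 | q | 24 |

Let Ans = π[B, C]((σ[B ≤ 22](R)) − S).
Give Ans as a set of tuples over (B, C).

{(11, 36), (13, 22), (14, 7), (22, 39), (3, 30)}

Apply σ_{B ≤ 22}; surviving tuples: {(13, b, 5), (22, d, 13), (30, d, 3), (36, x, 11), (39, v, 22), (7, d, 14)}
Taking the difference: {(22, d, 13), (30, d, 3), (36, x, 11), (39, v, 22), (7, d, 14)}
π_{B, C} gives {(11, 36), (13, 22), (14, 7), (22, 39), (3, 30)}.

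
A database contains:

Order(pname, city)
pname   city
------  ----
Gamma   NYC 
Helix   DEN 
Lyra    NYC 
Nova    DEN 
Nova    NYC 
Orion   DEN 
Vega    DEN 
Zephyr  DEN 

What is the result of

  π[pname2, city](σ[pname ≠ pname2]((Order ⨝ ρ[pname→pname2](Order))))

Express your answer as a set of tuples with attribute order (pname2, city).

ρ[pname→pname2]: schema becomes (pname2, city); tuples unchanged.
Natural join on city: {(Gamma, NYC, Gamma), (Gamma, NYC, Lyra), (Gamma, NYC, Nova), (Helix, DEN, Helix), (Helix, DEN, Nova), (Helix, DEN, Orion), (Helix, DEN, Vega), (Helix, DEN, Zephyr), (Lyra, NYC, Gamma), (Lyra, NYC, Lyra), (Lyra, NYC, Nova), (Nova, DEN, Helix), (Nova, DEN, Nova), (Nova, DEN, Orion), (Nova, DEN, Vega), (Nova, DEN, Zephyr), (Nova, NYC, Gamma), (Nova, NYC, Lyra), (Nova, NYC, Nova), (Orion, DEN, Helix), (Orion, DEN, Nova), (Orion, DEN, Orion), (Orion, DEN, Vega), (Orion, DEN, Zephyr), (Vega, DEN, Helix), (Vega, DEN, Nova), (Vega, DEN, Orion), (Vega, DEN, Vega), (Vega, DEN, Zephyr), (Zephyr, DEN, Helix), (Zephyr, DEN, Nova), (Zephyr, DEN, Orion), (Zephyr, DEN, Vega), (Zephyr, DEN, Zephyr)}
Apply σ_{pname ≠ pname2}; surviving tuples: {(Gamma, NYC, Lyra), (Gamma, NYC, Nova), (Helix, DEN, Nova), (Helix, DEN, Orion), (Helix, DEN, Vega), (Helix, DEN, Zephyr), (Lyra, NYC, Gamma), (Lyra, NYC, Nova), (Nova, DEN, Helix), (Nova, DEN, Orion), (Nova, DEN, Vega), (Nova, DEN, Zephyr), (Nova, NYC, Gamma), (Nova, NYC, Lyra), (Orion, DEN, Helix), (Orion, DEN, Nova), (Orion, DEN, Vega), (Orion, DEN, Zephyr), (Vega, DEN, Helix), (Vega, DEN, Nova), (Vega, DEN, Orion), (Vega, DEN, Zephyr), (Zephyr, DEN, Helix), (Zephyr, DEN, Nova), (Zephyr, DEN, Orion), (Zephyr, DEN, Vega)}
Projecting to pname2, city (18 duplicate(s) eliminated): {(Gamma, NYC), (Helix, DEN), (Lyra, NYC), (Nova, DEN), (Nova, NYC), (Orion, DEN), (Vega, DEN), (Zephyr, DEN)}

{(Gamma, NYC), (Helix, DEN), (Lyra, NYC), (Nova, DEN), (Nova, NYC), (Orion, DEN), (Vega, DEN), (Zephyr, DEN)}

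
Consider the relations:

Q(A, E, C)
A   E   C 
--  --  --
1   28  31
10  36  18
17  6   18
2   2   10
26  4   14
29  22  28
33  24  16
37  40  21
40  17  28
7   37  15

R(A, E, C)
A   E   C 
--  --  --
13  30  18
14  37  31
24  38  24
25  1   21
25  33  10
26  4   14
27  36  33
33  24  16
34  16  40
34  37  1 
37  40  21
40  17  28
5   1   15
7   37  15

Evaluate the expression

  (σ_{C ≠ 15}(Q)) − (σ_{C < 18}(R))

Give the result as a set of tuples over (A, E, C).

Selection C ≠ 15: {(1, 28, 31), (10, 36, 18), (17, 6, 18), (2, 2, 10), (26, 4, 14), (29, 22, 28), (33, 24, 16), (37, 40, 21), (40, 17, 28)}
Selection C < 18: {(25, 33, 10), (26, 4, 14), (33, 24, 16), (34, 37, 1), (5, 1, 15), (7, 37, 15)}
Difference: {(1, 28, 31), (10, 36, 18), (17, 6, 18), (2, 2, 10), (26, 4, 14), (29, 22, 28), (33, 24, 16), (37, 40, 21), (40, 17, 28)} with {(25, 33, 10), (26, 4, 14), (33, 24, 16), (34, 37, 1), (5, 1, 15), (7, 37, 15)} → {(1, 28, 31), (10, 36, 18), (17, 6, 18), (2, 2, 10), (29, 22, 28), (37, 40, 21), (40, 17, 28)}

{(1, 28, 31), (10, 36, 18), (17, 6, 18), (2, 2, 10), (29, 22, 28), (37, 40, 21), (40, 17, 28)}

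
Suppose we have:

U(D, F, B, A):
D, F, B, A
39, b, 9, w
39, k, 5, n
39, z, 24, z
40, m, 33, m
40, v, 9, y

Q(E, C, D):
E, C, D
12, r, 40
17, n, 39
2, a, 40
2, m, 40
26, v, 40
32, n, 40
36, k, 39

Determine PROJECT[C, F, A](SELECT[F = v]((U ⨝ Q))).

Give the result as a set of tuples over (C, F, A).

U ⋈ Q (natural join on D): {(39, b, 9, w, 17, n), (39, b, 9, w, 36, k), (39, k, 5, n, 17, n), (39, k, 5, n, 36, k), (39, z, 24, z, 17, n), (39, z, 24, z, 36, k), (40, m, 33, m, 12, r), (40, m, 33, m, 2, a), (40, m, 33, m, 2, m), (40, m, 33, m, 26, v), (40, m, 33, m, 32, n), (40, v, 9, y, 12, r), (40, v, 9, y, 2, a), (40, v, 9, y, 2, m), (40, v, 9, y, 26, v), (40, v, 9, y, 32, n)}
σ[F = v]: keep tuples satisfying F = v → {(40, v, 9, y, 12, r), (40, v, 9, y, 2, a), (40, v, 9, y, 2, m), (40, v, 9, y, 26, v), (40, v, 9, y, 32, n)}
Projecting to C, F, A: {(a, v, y), (m, v, y), (n, v, y), (r, v, y), (v, v, y)}

{(a, v, y), (m, v, y), (n, v, y), (r, v, y), (v, v, y)}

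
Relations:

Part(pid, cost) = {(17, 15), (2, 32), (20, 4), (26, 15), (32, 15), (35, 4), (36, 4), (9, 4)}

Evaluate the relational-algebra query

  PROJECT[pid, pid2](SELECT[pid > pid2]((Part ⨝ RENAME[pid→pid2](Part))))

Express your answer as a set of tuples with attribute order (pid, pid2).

{(20, 9), (26, 17), (32, 17), (32, 26), (35, 20), (35, 9), (36, 20), (36, 35), (36, 9)}

ρ[pid→pid2]: schema becomes (pid2, cost); tuples unchanged.
Joining Part and RENAME[pid→pid2](Part) on cost yields {(17, 15, 17), (17, 15, 26), (17, 15, 32), (2, 32, 2), (20, 4, 20), (20, 4, 35), (20, 4, 36), (20, 4, 9), (26, 15, 17), (26, 15, 26), (26, 15, 32), (32, 15, 17), (32, 15, 26), (32, 15, 32), (35, 4, 20), (35, 4, 35), (35, 4, 36), (35, 4, 9), (36, 4, 20), (36, 4, 35), (36, 4, 36), (36, 4, 9), (9, 4, 20), (9, 4, 35), (9, 4, 36), (9, 4, 9)}.
Selection pid > pid2: {(20, 4, 9), (26, 15, 17), (32, 15, 17), (32, 15, 26), (35, 4, 20), (35, 4, 9), (36, 4, 20), (36, 4, 35), (36, 4, 9)}
Projecting to pid, pid2: {(20, 9), (26, 17), (32, 17), (32, 26), (35, 20), (35, 9), (36, 20), (36, 35), (36, 9)}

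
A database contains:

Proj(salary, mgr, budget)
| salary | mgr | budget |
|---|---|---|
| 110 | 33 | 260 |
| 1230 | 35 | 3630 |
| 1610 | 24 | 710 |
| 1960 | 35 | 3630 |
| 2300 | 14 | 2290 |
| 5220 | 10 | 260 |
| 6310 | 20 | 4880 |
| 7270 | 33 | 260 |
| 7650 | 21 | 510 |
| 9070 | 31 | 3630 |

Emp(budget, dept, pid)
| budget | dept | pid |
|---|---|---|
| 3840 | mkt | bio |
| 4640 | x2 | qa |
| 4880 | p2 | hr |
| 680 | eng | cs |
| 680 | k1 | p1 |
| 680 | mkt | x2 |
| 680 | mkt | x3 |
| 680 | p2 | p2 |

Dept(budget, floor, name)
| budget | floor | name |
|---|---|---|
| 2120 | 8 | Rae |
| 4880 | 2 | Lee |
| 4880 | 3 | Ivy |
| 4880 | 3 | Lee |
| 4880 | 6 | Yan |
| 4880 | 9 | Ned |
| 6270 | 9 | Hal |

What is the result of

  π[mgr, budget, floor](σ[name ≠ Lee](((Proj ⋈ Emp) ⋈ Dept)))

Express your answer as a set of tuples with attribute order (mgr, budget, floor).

{(20, 4880, 3), (20, 4880, 6), (20, 4880, 9)}

Proj ⋈ Emp (natural join on budget): {(6310, 20, 4880, p2, hr)}
(Proj ⋈ Emp) ⋈ Dept (natural join on budget): {(6310, 20, 4880, p2, hr, 2, Lee), (6310, 20, 4880, p2, hr, 3, Ivy), (6310, 20, 4880, p2, hr, 3, Lee), (6310, 20, 4880, p2, hr, 6, Yan), (6310, 20, 4880, p2, hr, 9, Ned)}
σ[name ≠ Lee]: keep tuples satisfying name ≠ Lee → {(6310, 20, 4880, p2, hr, 3, Ivy), (6310, 20, 4880, p2, hr, 6, Yan), (6310, 20, 4880, p2, hr, 9, Ned)}
π[mgr, budget, floor]: project onto (mgr, budget, floor) → {(20, 4880, 3), (20, 4880, 6), (20, 4880, 9)}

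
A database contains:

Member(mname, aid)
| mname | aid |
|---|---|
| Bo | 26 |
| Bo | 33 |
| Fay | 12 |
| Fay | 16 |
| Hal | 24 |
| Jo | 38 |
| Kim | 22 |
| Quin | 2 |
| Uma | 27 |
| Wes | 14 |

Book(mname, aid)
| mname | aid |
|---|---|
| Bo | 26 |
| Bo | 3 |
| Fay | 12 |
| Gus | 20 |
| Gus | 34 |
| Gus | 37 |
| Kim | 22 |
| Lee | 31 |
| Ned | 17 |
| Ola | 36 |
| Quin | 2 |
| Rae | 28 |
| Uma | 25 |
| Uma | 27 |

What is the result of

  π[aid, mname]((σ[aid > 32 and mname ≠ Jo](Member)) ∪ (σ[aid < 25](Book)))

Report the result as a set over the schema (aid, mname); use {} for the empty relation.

{(12, Fay), (17, Ned), (2, Quin), (20, Gus), (22, Kim), (3, Bo), (33, Bo)}

σ[aid > 32 and mname ≠ Jo]: keep tuples satisfying aid > 32 and mname ≠ Jo → {(Bo, 33)}
σ[aid < 25]: keep tuples satisfying aid < 25 → {(Bo, 3), (Fay, 12), (Gus, 20), (Kim, 22), (Ned, 17), (Quin, 2)}
Taking the union: {(Bo, 3), (Bo, 33), (Fay, 12), (Gus, 20), (Kim, 22), (Ned, 17), (Quin, 2)}
π[aid, mname]: project onto (aid, mname) → {(12, Fay), (17, Ned), (2, Quin), (20, Gus), (22, Kim), (3, Bo), (33, Bo)}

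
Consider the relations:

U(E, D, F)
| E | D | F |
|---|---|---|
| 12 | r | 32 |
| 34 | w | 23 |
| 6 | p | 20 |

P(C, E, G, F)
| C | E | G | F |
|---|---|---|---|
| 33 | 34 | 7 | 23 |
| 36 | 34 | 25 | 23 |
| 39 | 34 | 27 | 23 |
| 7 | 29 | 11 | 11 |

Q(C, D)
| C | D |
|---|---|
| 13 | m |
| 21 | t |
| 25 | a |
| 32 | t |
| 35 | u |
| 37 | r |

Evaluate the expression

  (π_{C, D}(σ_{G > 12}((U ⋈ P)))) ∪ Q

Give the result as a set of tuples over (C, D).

Joining U and P on E, F yields {(34, w, 23, 33, 7), (34, w, 23, 36, 25), (34, w, 23, 39, 27)}.
Selection G > 12: {(34, w, 23, 36, 25), (34, w, 23, 39, 27)}
Projecting to C, D: {(36, w), (39, w)}
Set union of the two operands is {(13, m), (21, t), (25, a), (32, t), (35, u), (36, w), (37, r), (39, w)}.

{(13, m), (21, t), (25, a), (32, t), (35, u), (36, w), (37, r), (39, w)}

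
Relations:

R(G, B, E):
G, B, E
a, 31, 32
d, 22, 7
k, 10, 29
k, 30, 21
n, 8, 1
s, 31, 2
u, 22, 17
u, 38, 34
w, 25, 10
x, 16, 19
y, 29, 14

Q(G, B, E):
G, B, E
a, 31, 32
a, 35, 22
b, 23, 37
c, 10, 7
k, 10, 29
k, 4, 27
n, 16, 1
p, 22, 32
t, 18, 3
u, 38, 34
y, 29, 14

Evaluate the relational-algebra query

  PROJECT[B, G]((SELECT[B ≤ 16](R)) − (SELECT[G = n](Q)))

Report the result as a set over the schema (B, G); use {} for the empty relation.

{(10, k), (16, x), (8, n)}

Apply σ_{B ≤ 16}; surviving tuples: {(k, 10, 29), (n, 8, 1), (x, 16, 19)}
Apply σ_{G = n}; surviving tuples: {(n, 16, 1)}
Taking the difference: {(k, 10, 29), (n, 8, 1), (x, 16, 19)}
Keep only column(s) B, G: {(10, k), (16, x), (8, n)}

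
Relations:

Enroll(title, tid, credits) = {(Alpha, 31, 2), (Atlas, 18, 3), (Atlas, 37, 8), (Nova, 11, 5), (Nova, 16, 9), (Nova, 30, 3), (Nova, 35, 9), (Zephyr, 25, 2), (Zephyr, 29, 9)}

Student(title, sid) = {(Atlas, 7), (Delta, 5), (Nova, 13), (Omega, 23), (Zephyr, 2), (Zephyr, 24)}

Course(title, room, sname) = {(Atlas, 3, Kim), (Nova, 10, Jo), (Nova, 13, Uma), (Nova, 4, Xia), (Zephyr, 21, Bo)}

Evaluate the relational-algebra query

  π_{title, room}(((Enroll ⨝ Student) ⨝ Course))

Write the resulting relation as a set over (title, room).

{(Atlas, 3), (Nova, 10), (Nova, 13), (Nova, 4), (Zephyr, 21)}

Joining Enroll and Student on title yields {(Atlas, 18, 3, 7), (Atlas, 37, 8, 7), (Nova, 11, 5, 13), (Nova, 16, 9, 13), (Nova, 30, 3, 13), (Nova, 35, 9, 13), (Zephyr, 25, 2, 2), (Zephyr, 25, 2, 24), (Zephyr, 29, 9, 2), (Zephyr, 29, 9, 24)}.
Joining (Enroll ⨝ Student) and Course on title yields {(Atlas, 18, 3, 7, 3, Kim), (Atlas, 37, 8, 7, 3, Kim), (Nova, 11, 5, 13, 10, Jo), (Nova, 11, 5, 13, 13, Uma), (Nova, 11, 5, 13, 4, Xia), (Nova, 16, 9, 13, 10, Jo), (Nova, 16, 9, 13, 13, Uma), (Nova, 16, 9, 13, 4, Xia), (Nova, 30, 3, 13, 10, Jo), (Nova, 30, 3, 13, 13, Uma), (Nova, 30, 3, 13, 4, Xia), (Nova, 35, 9, 13, 10, Jo), (Nova, 35, 9, 13, 13, Uma), (Nova, 35, 9, 13, 4, Xia), (Zephyr, 25, 2, 2, 21, Bo), (Zephyr, 25, 2, 24, 21, Bo), (Zephyr, 29, 9, 2, 21, Bo), (Zephyr, 29, 9, 24, 21, Bo)}.
π[title, room]: project onto (title, room) (13 duplicate(s) eliminated) → {(Atlas, 3), (Nova, 10), (Nova, 13), (Nova, 4), (Zephyr, 21)}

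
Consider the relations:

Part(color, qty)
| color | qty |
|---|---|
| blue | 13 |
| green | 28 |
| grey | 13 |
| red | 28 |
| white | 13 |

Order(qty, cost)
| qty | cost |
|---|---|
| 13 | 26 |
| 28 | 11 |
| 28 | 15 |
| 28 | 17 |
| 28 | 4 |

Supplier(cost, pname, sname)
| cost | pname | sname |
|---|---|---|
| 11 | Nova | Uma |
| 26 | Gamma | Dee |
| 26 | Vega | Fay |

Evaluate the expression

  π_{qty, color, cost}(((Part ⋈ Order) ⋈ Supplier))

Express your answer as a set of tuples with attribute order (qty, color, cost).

Natural join on qty: {(blue, 13, 26), (green, 28, 11), (green, 28, 15), (green, 28, 17), (green, 28, 4), (grey, 13, 26), (red, 28, 11), (red, 28, 15), (red, 28, 17), (red, 28, 4), (white, 13, 26)}
Natural join on cost: {(blue, 13, 26, Gamma, Dee), (blue, 13, 26, Vega, Fay), (green, 28, 11, Nova, Uma), (grey, 13, 26, Gamma, Dee), (grey, 13, 26, Vega, Fay), (red, 28, 11, Nova, Uma), (white, 13, 26, Gamma, Dee), (white, 13, 26, Vega, Fay)}
π_{qty, color, cost} gives {(13, blue, 26), (13, grey, 26), (13, white, 26), (28, green, 11), (28, red, 11)} (3 duplicate(s) eliminated).

{(13, blue, 26), (13, grey, 26), (13, white, 26), (28, green, 11), (28, red, 11)}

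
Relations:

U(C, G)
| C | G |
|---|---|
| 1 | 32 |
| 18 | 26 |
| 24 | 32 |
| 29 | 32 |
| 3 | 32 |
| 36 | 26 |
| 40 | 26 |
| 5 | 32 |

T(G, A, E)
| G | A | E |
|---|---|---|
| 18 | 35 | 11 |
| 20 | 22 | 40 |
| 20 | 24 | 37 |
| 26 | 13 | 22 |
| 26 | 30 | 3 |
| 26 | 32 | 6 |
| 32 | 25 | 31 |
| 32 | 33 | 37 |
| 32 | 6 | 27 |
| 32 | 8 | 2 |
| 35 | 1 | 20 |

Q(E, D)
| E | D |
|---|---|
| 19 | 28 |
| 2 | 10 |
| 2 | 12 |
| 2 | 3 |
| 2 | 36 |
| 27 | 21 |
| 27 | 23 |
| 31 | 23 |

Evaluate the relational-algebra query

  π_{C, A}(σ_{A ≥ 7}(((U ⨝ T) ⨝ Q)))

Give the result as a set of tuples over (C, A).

{(1, 25), (1, 8), (24, 25), (24, 8), (29, 25), (29, 8), (3, 25), (3, 8), (5, 25), (5, 8)}

Joining U and T on G yields {(1, 32, 25, 31), (1, 32, 33, 37), (1, 32, 6, 27), (1, 32, 8, 2), (18, 26, 13, 22), (18, 26, 30, 3), (18, 26, 32, 6), (24, 32, 25, 31), (24, 32, 33, 37), (24, 32, 6, 27), (24, 32, 8, 2), (29, 32, 25, 31), (29, 32, 33, 37), (29, 32, 6, 27), (29, 32, 8, 2), (3, 32, 25, 31), (3, 32, 33, 37), (3, 32, 6, 27), (3, 32, 8, 2), (36, 26, 13, 22), (36, 26, 30, 3), (36, 26, 32, 6), (40, 26, 13, 22), (40, 26, 30, 3), (40, 26, 32, 6), (5, 32, 25, 31), (5, 32, 33, 37), (5, 32, 6, 27), (5, 32, 8, 2)}.
Joining (U ⨝ T) and Q on E yields {(1, 32, 25, 31, 23), (1, 32, 6, 27, 21), (1, 32, 6, 27, 23), (1, 32, 8, 2, 10), (1, 32, 8, 2, 12), (1, 32, 8, 2, 3), (1, 32, 8, 2, 36), (24, 32, 25, 31, 23), (24, 32, 6, 27, 21), (24, 32, 6, 27, 23), (24, 32, 8, 2, 10), (24, 32, 8, 2, 12), (24, 32, 8, 2, 3), (24, 32, 8, 2, 36), (29, 32, 25, 31, 23), (29, 32, 6, 27, 21), (29, 32, 6, 27, 23), (29, 32, 8, 2, 10), (29, 32, 8, 2, 12), (29, 32, 8, 2, 3), (29, 32, 8, 2, 36), (3, 32, 25, 31, 23), (3, 32, 6, 27, 21), (3, 32, 6, 27, 23), (3, 32, 8, 2, 10), (3, 32, 8, 2, 12), (3, 32, 8, 2, 3), (3, 32, 8, 2, 36), (5, 32, 25, 31, 23), (5, 32, 6, 27, 21), (5, 32, 6, 27, 23), (5, 32, 8, 2, 10), (5, 32, 8, 2, 12), (5, 32, 8, 2, 3), (5, 32, 8, 2, 36)}.
Selection A ≥ 7: {(1, 32, 25, 31, 23), (1, 32, 8, 2, 10), (1, 32, 8, 2, 12), (1, 32, 8, 2, 3), (1, 32, 8, 2, 36), (24, 32, 25, 31, 23), (24, 32, 8, 2, 10), (24, 32, 8, 2, 12), (24, 32, 8, 2, 3), (24, 32, 8, 2, 36), (29, 32, 25, 31, 23), (29, 32, 8, 2, 10), (29, 32, 8, 2, 12), (29, 32, 8, 2, 3), (29, 32, 8, 2, 36), (3, 32, 25, 31, 23), (3, 32, 8, 2, 10), (3, 32, 8, 2, 12), (3, 32, 8, 2, 3), (3, 32, 8, 2, 36), (5, 32, 25, 31, 23), (5, 32, 8, 2, 10), (5, 32, 8, 2, 12), (5, 32, 8, 2, 3), (5, 32, 8, 2, 36)}
π_{C, A} gives {(1, 25), (1, 8), (24, 25), (24, 8), (29, 25), (29, 8), (3, 25), (3, 8), (5, 25), (5, 8)} (15 duplicate(s) eliminated).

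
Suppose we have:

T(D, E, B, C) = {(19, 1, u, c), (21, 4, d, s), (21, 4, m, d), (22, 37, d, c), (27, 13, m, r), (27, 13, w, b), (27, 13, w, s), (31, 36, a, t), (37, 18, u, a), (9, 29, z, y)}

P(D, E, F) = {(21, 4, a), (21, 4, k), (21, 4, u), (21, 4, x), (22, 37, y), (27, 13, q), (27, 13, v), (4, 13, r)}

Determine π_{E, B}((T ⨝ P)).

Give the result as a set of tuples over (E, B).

{(13, m), (13, w), (37, d), (4, d), (4, m)}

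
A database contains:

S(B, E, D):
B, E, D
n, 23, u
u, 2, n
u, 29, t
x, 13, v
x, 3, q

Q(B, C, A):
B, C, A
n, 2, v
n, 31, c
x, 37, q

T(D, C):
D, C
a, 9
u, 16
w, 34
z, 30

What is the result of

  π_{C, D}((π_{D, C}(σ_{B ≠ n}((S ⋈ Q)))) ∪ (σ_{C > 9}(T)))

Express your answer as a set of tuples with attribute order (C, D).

Joining S and Q on B yields {(n, 23, u, 2, v), (n, 23, u, 31, c), (x, 13, v, 37, q), (x, 3, q, 37, q)}.
Filtering on B ≠ n leaves {(x, 13, v, 37, q), (x, 3, q, 37, q)}.
π_{D, C} gives {(q, 37), (v, 37)}.
Filtering on C > 9 leaves {(u, 16), (w, 34), (z, 30)}.
Set union of the two operands is {(q, 37), (u, 16), (v, 37), (w, 34), (z, 30)}.
π_{C, D} gives {(16, u), (30, z), (34, w), (37, q), (37, v)}.

{(16, u), (30, z), (34, w), (37, q), (37, v)}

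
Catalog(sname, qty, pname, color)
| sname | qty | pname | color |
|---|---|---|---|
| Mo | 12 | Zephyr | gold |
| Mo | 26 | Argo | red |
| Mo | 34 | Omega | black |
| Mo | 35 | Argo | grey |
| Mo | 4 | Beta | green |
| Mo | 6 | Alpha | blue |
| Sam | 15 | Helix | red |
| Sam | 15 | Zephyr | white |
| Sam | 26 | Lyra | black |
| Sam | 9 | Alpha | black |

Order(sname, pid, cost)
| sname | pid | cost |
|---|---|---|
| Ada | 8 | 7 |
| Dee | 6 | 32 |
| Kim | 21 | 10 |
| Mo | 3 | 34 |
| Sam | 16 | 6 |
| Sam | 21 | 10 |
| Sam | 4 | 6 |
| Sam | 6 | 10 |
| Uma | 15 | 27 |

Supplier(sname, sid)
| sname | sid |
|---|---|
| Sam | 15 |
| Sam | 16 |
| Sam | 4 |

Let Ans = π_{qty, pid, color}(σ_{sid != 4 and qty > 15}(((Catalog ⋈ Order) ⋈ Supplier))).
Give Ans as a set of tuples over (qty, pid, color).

{(26, 16, black), (26, 21, black), (26, 4, black), (26, 6, black)}

Natural join on sname: {(Mo, 12, Zephyr, gold, 3, 34), (Mo, 26, Argo, red, 3, 34), (Mo, 34, Omega, black, 3, 34), (Mo, 35, Argo, grey, 3, 34), (Mo, 4, Beta, green, 3, 34), (Mo, 6, Alpha, blue, 3, 34), (Sam, 15, Helix, red, 16, 6), (Sam, 15, Helix, red, 21, 10), (Sam, 15, Helix, red, 4, 6), (Sam, 15, Helix, red, 6, 10), (Sam, 15, Zephyr, white, 16, 6), (Sam, 15, Zephyr, white, 21, 10), (Sam, 15, Zephyr, white, 4, 6), (Sam, 15, Zephyr, white, 6, 10), (Sam, 26, Lyra, black, 16, 6), (Sam, 26, Lyra, black, 21, 10), (Sam, 26, Lyra, black, 4, 6), (Sam, 26, Lyra, black, 6, 10), (Sam, 9, Alpha, black, 16, 6), (Sam, 9, Alpha, black, 21, 10), (Sam, 9, Alpha, black, 4, 6), (Sam, 9, Alpha, black, 6, 10)}
Natural join on sname: {(Sam, 15, Helix, red, 16, 6, 15), (Sam, 15, Helix, red, 16, 6, 16), (Sam, 15, Helix, red, 16, 6, 4), (Sam, 15, Helix, red, 21, 10, 15), (Sam, 15, Helix, red, 21, 10, 16), (Sam, 15, Helix, red, 21, 10, 4), (Sam, 15, Helix, red, 4, 6, 15), (Sam, 15, Helix, red, 4, 6, 16), (Sam, 15, Helix, red, 4, 6, 4), (Sam, 15, Helix, red, 6, 10, 15), (Sam, 15, Helix, red, 6, 10, 16), (Sam, 15, Helix, red, 6, 10, 4), (Sam, 15, Zephyr, white, 16, 6, 15), (Sam, 15, Zephyr, white, 16, 6, 16), (Sam, 15, Zephyr, white, 16, 6, 4), (Sam, 15, Zephyr, white, 21, 10, 15), (Sam, 15, Zephyr, white, 21, 10, 16), (Sam, 15, Zephyr, white, 21, 10, 4), (Sam, 15, Zephyr, white, 4, 6, 15), (Sam, 15, Zephyr, white, 4, 6, 16), (Sam, 15, Zephyr, white, 4, 6, 4), (Sam, 15, Zephyr, white, 6, 10, 15), (Sam, 15, Zephyr, white, 6, 10, 16), (Sam, 15, Zephyr, white, 6, 10, 4), (Sam, 26, Lyra, black, 16, 6, 15), (Sam, 26, Lyra, black, 16, 6, 16), (Sam, 26, Lyra, black, 16, 6, 4), (Sam, 26, Lyra, black, 21, 10, 15), (Sam, 26, Lyra, black, 21, 10, 16), (Sam, 26, Lyra, black, 21, 10, 4), (Sam, 26, Lyra, black, 4, 6, 15), (Sam, 26, Lyra, black, 4, 6, 16), (Sam, 26, Lyra, black, 4, 6, 4), (Sam, 26, Lyra, black, 6, 10, 15), (Sam, 26, Lyra, black, 6, 10, 16), (Sam, 26, Lyra, black, 6, 10, 4), (Sam, 9, Alpha, black, 16, 6, 15), (Sam, 9, Alpha, black, 16, 6, 16), (Sam, 9, Alpha, black, 16, 6, 4), (Sam, 9, Alpha, black, 21, 10, 15), (Sam, 9, Alpha, black, 21, 10, 16), (Sam, 9, Alpha, black, 21, 10, 4), (Sam, 9, Alpha, black, 4, 6, 15), (Sam, 9, Alpha, black, 4, 6, 16), (Sam, 9, Alpha, black, 4, 6, 4), (Sam, 9, Alpha, black, 6, 10, 15), (Sam, 9, Alpha, black, 6, 10, 16), (Sam, 9, Alpha, black, 6, 10, 4)}
σ[sid != 4 and qty > 15]: keep tuples satisfying sid != 4 and qty > 15 → {(Sam, 26, Lyra, black, 16, 6, 15), (Sam, 26, Lyra, black, 16, 6, 16), (Sam, 26, Lyra, black, 21, 10, 15), (Sam, 26, Lyra, black, 21, 10, 16), (Sam, 26, Lyra, black, 4, 6, 15), (Sam, 26, Lyra, black, 4, 6, 16), (Sam, 26, Lyra, black, 6, 10, 15), (Sam, 26, Lyra, black, 6, 10, 16)}
Keep only column(s) qty, pid, color (4 duplicate(s) eliminated): {(26, 16, black), (26, 21, black), (26, 4, black), (26, 6, black)}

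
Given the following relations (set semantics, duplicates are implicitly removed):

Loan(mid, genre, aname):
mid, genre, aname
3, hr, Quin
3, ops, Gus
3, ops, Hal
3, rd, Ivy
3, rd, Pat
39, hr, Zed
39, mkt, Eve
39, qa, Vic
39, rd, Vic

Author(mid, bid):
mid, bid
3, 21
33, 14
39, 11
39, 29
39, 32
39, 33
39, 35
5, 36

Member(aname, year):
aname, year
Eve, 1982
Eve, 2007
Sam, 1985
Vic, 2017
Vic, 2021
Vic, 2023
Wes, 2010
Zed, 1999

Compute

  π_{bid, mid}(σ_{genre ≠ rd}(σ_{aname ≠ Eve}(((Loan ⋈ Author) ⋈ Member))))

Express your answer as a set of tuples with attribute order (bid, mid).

{(11, 39), (29, 39), (32, 39), (33, 39), (35, 39)}

Loan ⋈ Author (natural join on mid): {(3, hr, Quin, 21), (3, ops, Gus, 21), (3, ops, Hal, 21), (3, rd, Ivy, 21), (3, rd, Pat, 21), (39, hr, Zed, 11), (39, hr, Zed, 29), (39, hr, Zed, 32), (39, hr, Zed, 33), (39, hr, Zed, 35), (39, mkt, Eve, 11), (39, mkt, Eve, 29), (39, mkt, Eve, 32), (39, mkt, Eve, 33), (39, mkt, Eve, 35), (39, qa, Vic, 11), (39, qa, Vic, 29), (39, qa, Vic, 32), (39, qa, Vic, 33), (39, qa, Vic, 35), (39, rd, Vic, 11), (39, rd, Vic, 29), (39, rd, Vic, 32), (39, rd, Vic, 33), (39, rd, Vic, 35)}
(Loan ⋈ Author) ⋈ Member (natural join on aname): {(39, hr, Zed, 11, 1999), (39, hr, Zed, 29, 1999), (39, hr, Zed, 32, 1999), (39, hr, Zed, 33, 1999), (39, hr, Zed, 35, 1999), (39, mkt, Eve, 11, 1982), (39, mkt, Eve, 11, 2007), (39, mkt, Eve, 29, 1982), (39, mkt, Eve, 29, 2007), (39, mkt, Eve, 32, 1982), (39, mkt, Eve, 32, 2007), (39, mkt, Eve, 33, 1982), (39, mkt, Eve, 33, 2007), (39, mkt, Eve, 35, 1982), (39, mkt, Eve, 35, 2007), (39, qa, Vic, 11, 2017), (39, qa, Vic, 11, 2021), (39, qa, Vic, 11, 2023), (39, qa, Vic, 29, 2017), (39, qa, Vic, 29, 2021), (39, qa, Vic, 29, 2023), (39, qa, Vic, 32, 2017), (39, qa, Vic, 32, 2021), (39, qa, Vic, 32, 2023), (39, qa, Vic, 33, 2017), (39, qa, Vic, 33, 2021), (39, qa, Vic, 33, 2023), (39, qa, Vic, 35, 2017), (39, qa, Vic, 35, 2021), (39, qa, Vic, 35, 2023), (39, rd, Vic, 11, 2017), (39, rd, Vic, 11, 2021), (39, rd, Vic, 11, 2023), (39, rd, Vic, 29, 2017), (39, rd, Vic, 29, 2021), (39, rd, Vic, 29, 2023), (39, rd, Vic, 32, 2017), (39, rd, Vic, 32, 2021), (39, rd, Vic, 32, 2023), (39, rd, Vic, 33, 2017), (39, rd, Vic, 33, 2021), (39, rd, Vic, 33, 2023), (39, rd, Vic, 35, 2017), (39, rd, Vic, 35, 2021), (39, rd, Vic, 35, 2023)}
Apply σ_{aname ≠ Eve}; surviving tuples: {(39, hr, Zed, 11, 1999), (39, hr, Zed, 29, 1999), (39, hr, Zed, 32, 1999), (39, hr, Zed, 33, 1999), (39, hr, Zed, 35, 1999), (39, qa, Vic, 11, 2017), (39, qa, Vic, 11, 2021), (39, qa, Vic, 11, 2023), (39, qa, Vic, 29, 2017), (39, qa, Vic, 29, 2021), (39, qa, Vic, 29, 2023), (39, qa, Vic, 32, 2017), (39, qa, Vic, 32, 2021), (39, qa, Vic, 32, 2023), (39, qa, Vic, 33, 2017), (39, qa, Vic, 33, 2021), (39, qa, Vic, 33, 2023), (39, qa, Vic, 35, 2017), (39, qa, Vic, 35, 2021), (39, qa, Vic, 35, 2023), (39, rd, Vic, 11, 2017), (39, rd, Vic, 11, 2021), (39, rd, Vic, 11, 2023), (39, rd, Vic, 29, 2017), (39, rd, Vic, 29, 2021), (39, rd, Vic, 29, 2023), (39, rd, Vic, 32, 2017), (39, rd, Vic, 32, 2021), (39, rd, Vic, 32, 2023), (39, rd, Vic, 33, 2017), (39, rd, Vic, 33, 2021), (39, rd, Vic, 33, 2023), (39, rd, Vic, 35, 2017), (39, rd, Vic, 35, 2021), (39, rd, Vic, 35, 2023)}
Apply σ_{genre ≠ rd}; surviving tuples: {(39, hr, Zed, 11, 1999), (39, hr, Zed, 29, 1999), (39, hr, Zed, 32, 1999), (39, hr, Zed, 33, 1999), (39, hr, Zed, 35, 1999), (39, qa, Vic, 11, 2017), (39, qa, Vic, 11, 2021), (39, qa, Vic, 11, 2023), (39, qa, Vic, 29, 2017), (39, qa, Vic, 29, 2021), (39, qa, Vic, 29, 2023), (39, qa, Vic, 32, 2017), (39, qa, Vic, 32, 2021), (39, qa, Vic, 32, 2023), (39, qa, Vic, 33, 2017), (39, qa, Vic, 33, 2021), (39, qa, Vic, 33, 2023), (39, qa, Vic, 35, 2017), (39, qa, Vic, 35, 2021), (39, qa, Vic, 35, 2023)}
π[bid, mid]: project onto (bid, mid) (15 duplicate(s) eliminated) → {(11, 39), (29, 39), (32, 39), (33, 39), (35, 39)}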